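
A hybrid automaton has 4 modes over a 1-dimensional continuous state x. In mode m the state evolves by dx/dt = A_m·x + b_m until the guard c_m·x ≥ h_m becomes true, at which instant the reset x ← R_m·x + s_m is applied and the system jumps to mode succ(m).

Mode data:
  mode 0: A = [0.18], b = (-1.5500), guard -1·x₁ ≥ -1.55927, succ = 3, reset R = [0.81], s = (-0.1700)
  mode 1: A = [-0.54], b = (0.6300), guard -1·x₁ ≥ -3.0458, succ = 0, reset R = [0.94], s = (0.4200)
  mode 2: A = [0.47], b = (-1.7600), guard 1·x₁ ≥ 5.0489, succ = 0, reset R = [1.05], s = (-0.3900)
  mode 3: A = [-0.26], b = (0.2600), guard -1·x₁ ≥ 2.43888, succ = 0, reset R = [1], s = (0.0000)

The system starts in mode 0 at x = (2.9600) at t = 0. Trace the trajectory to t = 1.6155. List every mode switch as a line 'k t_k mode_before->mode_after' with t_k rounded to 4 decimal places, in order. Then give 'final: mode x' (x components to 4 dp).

Mode 0: guard c·x = -1.5593 hit at Δt = 1.2302 (t = 1.2302), x⁻ = (1.5593) → reset → x⁺ = (1.0930), jump to mode 3
Mode 3: flow for 0.3853 to horizon, guard not reached → x = (1.0841)

1 1.2302 0->3
final: 3 1.0841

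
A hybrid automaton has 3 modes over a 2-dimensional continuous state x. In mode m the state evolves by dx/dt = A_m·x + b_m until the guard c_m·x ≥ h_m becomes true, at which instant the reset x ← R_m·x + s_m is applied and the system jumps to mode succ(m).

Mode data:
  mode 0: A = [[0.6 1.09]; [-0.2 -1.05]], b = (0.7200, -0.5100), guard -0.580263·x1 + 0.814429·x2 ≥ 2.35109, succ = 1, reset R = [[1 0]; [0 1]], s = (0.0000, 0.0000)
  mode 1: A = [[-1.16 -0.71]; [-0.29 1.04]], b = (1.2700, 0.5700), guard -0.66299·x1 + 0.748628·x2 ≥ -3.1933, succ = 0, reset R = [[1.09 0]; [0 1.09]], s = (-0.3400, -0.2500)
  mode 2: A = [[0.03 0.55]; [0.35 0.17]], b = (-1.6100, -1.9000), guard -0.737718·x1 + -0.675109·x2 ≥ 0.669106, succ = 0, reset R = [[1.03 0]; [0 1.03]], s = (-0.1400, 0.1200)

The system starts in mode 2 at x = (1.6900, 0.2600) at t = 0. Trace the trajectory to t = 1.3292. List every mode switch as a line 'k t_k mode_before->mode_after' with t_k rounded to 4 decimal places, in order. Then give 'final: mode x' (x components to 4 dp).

Mode 2: guard c·x = 0.6691 hit at Δt = 0.8643 (t = 0.8643), x⁻ = (0.1402, -1.1443) → reset → x⁺ = (0.0044, -1.0586), jump to mode 0
Mode 0: flow for 0.4649 to horizon, guard not reached → x = (-0.1587, -0.8308)

1 0.8643 2->0
final: 0 -0.1587 -0.8308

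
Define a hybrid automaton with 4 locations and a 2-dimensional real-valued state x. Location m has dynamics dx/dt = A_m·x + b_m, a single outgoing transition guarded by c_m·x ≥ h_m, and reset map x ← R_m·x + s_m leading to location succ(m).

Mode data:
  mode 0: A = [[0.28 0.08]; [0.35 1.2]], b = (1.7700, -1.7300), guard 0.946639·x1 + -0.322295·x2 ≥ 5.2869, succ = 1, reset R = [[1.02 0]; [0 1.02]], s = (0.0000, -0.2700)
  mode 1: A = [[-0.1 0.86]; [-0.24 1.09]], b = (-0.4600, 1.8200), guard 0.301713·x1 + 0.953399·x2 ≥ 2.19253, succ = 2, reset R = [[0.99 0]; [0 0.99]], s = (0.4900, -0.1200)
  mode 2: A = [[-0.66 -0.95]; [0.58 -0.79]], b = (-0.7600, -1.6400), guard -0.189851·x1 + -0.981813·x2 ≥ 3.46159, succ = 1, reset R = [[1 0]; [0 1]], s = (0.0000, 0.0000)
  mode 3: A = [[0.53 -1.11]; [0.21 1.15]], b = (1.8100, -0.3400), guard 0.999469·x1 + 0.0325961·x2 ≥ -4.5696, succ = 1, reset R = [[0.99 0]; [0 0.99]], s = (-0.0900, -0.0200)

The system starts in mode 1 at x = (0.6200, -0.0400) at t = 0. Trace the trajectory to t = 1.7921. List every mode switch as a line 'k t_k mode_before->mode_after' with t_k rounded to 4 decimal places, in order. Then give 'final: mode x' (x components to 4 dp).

Mode 1: guard c·x = 2.1925 hit at Δt = 0.7995 (t = 0.7995), x⁻ = (0.7940, 2.0484) → reset → x⁺ = (1.2761, 1.9079), jump to mode 2
Mode 2: flow for 0.9926 to horizon, guard not reached → x = (-0.3522, -0.2144)

1 0.7995 1->2
final: 2 -0.3522 -0.2144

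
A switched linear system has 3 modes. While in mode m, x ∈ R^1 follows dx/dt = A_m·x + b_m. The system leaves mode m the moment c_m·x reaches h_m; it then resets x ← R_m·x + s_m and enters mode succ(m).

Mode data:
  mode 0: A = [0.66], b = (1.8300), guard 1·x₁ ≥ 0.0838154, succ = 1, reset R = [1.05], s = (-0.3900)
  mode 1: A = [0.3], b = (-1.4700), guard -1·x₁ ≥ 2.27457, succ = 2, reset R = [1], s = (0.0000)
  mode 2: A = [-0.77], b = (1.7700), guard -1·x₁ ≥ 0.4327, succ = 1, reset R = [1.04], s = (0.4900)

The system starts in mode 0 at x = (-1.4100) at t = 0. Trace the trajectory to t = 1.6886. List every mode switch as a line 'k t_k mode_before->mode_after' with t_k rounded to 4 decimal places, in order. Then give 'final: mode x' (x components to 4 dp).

Mode 0: guard c·x = 0.0838 hit at Δt = 1.1214 (t = 1.1214), x⁻ = (0.0838) → reset → x⁺ = (-0.3020), jump to mode 1
Mode 1: flow for 0.5672 to horizon, guard not reached → x = (-1.2669)

1 1.1214 0->1
final: 1 -1.2669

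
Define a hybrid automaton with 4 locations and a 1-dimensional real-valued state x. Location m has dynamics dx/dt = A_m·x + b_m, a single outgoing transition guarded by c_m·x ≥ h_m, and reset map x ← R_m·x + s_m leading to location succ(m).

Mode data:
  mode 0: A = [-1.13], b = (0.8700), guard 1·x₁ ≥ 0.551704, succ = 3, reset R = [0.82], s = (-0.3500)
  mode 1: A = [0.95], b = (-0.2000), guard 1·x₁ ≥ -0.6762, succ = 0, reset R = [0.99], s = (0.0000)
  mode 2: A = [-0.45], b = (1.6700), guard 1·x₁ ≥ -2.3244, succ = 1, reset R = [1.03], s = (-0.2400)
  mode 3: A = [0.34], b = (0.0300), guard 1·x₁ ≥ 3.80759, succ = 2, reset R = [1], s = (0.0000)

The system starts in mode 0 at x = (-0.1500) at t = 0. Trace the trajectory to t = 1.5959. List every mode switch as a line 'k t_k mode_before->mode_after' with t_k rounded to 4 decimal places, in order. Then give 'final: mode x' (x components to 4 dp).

1 1.2733 0->3
final: 3 0.1245

Mode 0: guard c·x = 0.5517 hit at Δt = 1.2733 (t = 1.2733), x⁻ = (0.5517) → reset → x⁺ = (0.1024), jump to mode 3
Mode 3: flow for 0.3226 to horizon, guard not reached → x = (0.1245)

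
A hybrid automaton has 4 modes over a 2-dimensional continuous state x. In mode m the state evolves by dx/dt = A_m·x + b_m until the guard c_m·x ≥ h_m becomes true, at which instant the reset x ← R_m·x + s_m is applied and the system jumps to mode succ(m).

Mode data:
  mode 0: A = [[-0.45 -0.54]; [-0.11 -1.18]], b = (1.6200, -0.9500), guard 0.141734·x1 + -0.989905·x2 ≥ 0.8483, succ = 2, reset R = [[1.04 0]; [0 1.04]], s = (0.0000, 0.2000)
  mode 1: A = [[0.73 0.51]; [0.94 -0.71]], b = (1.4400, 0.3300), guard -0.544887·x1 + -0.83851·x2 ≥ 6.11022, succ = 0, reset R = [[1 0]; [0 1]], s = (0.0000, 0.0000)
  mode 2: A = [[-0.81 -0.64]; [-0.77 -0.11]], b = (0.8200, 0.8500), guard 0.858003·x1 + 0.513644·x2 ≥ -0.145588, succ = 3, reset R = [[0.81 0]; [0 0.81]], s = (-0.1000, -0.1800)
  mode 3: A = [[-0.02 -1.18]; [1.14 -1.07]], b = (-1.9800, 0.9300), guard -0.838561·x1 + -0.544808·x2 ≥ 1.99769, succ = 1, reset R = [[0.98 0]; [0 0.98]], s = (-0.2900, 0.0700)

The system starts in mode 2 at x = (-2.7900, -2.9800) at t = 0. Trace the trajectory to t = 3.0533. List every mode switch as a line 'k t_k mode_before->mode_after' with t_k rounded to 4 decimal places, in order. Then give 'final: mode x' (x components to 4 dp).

1 1.2376 2->3
2 2.6904 3->1
final: 1 -2.5482 -0.9491

Mode 2: guard c·x = -0.1456 hit at Δt = 1.2376 (t = 1.2376), x⁻ = (0.3800, -0.9181) → reset → x⁺ = (0.2078, -0.9237), jump to mode 3
Mode 3: guard c·x = 1.9977 hit at Δt = 1.4528 (t = 2.6904), x⁻ = (-2.0549, -0.5039) → reset → x⁺ = (-2.3038, -0.4239), jump to mode 1
Mode 1: flow for 0.3629 to horizon, guard not reached → x = (-2.5482, -0.9491)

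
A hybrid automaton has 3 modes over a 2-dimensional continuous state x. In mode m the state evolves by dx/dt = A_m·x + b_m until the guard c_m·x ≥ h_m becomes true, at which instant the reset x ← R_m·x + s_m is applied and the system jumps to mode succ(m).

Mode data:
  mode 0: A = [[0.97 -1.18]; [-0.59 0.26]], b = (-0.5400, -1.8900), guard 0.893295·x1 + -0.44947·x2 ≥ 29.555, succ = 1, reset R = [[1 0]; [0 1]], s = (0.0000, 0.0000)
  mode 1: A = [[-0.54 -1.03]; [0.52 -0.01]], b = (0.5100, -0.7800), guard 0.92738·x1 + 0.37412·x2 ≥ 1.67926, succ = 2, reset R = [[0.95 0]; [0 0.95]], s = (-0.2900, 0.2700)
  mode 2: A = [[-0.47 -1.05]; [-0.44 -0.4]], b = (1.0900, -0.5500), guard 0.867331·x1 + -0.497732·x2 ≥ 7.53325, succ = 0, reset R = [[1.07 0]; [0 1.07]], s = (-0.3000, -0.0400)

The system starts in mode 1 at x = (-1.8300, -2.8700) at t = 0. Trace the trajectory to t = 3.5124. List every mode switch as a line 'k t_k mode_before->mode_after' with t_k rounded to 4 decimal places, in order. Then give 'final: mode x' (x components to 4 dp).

Mode 1: guard c·x = 1.6793 hit at Δt = 1.4230 (t = 1.4230), x⁻ = (3.1210, -3.2478) → reset → x⁺ = (2.6749, -2.8154), jump to mode 2
Mode 2: guard c·x = 7.5332 hit at Δt = 1.3402 (t = 2.7632), x⁻ = (6.2072, -4.3188) → reset → x⁺ = (6.3417, -4.6611), jump to mode 0
Mode 0: flow for 0.7492 to horizon, guard not reached → x = (22.6502, -13.3958)

1 1.4230 1->2
2 2.7632 2->0
final: 0 22.6502 -13.3958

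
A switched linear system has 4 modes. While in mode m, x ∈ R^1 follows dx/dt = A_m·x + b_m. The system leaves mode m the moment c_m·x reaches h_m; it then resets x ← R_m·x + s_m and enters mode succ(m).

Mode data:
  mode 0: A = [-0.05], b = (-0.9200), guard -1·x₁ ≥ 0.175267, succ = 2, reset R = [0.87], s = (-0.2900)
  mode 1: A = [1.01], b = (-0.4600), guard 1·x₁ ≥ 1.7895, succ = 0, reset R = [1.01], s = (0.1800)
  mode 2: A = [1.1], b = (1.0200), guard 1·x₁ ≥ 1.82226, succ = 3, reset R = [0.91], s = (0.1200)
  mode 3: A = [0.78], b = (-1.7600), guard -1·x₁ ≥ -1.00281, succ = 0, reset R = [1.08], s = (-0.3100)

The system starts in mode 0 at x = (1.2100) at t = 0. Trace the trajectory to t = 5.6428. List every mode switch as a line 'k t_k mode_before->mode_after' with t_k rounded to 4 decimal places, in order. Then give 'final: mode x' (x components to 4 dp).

Mode 0: guard c·x = 0.1753 hit at Δt = 1.4652 (t = 1.4652), x⁻ = (-0.1753) → reset → x⁺ = (-0.4425), jump to mode 2
Mode 2: guard c·x = 1.8223 hit at Δt = 1.5777 (t = 3.0429), x⁻ = (1.8223) → reset → x⁺ = (1.7783), jump to mode 3
Mode 3: guard c·x = -1.0028 hit at Δt = 1.2357 (t = 4.2786), x⁻ = (1.0028) → reset → x⁺ = (0.7730), jump to mode 0
Mode 0: guard c·x = 0.1753 hit at Δt = 1.0145 (t = 5.2931), x⁻ = (-0.1753) → reset → x⁺ = (-0.4425), jump to mode 2
Mode 2: flow for 0.3497 to horizon, guard not reached → x = (-0.2151)

1 1.4652 0->2
2 3.0429 2->3
3 4.2786 3->0
4 5.2931 0->2
final: 2 -0.2151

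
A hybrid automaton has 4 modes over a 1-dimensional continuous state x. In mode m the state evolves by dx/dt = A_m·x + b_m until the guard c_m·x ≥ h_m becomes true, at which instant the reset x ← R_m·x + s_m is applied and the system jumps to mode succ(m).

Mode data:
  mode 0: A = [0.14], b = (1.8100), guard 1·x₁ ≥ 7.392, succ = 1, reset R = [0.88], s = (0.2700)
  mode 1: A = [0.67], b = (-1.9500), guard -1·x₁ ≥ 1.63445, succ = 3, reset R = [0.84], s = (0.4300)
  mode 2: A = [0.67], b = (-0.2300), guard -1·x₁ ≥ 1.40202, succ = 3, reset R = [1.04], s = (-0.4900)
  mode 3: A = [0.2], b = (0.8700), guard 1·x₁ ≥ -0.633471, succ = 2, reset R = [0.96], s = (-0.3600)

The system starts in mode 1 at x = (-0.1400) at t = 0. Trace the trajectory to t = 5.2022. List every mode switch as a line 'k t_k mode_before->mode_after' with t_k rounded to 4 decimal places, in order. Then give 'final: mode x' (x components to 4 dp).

1 0.5951 1->3
2 1.0298 3->2
3 1.4564 2->3
4 3.6390 3->2
5 4.0656 2->3
final: 3 -1.3351

Mode 1: guard c·x = 1.6344 hit at Δt = 0.5951 (t = 0.5951), x⁻ = (-1.6345) → reset → x⁺ = (-0.9429), jump to mode 3
Mode 3: guard c·x = -0.6335 hit at Δt = 0.4347 (t = 1.0298), x⁻ = (-0.6335) → reset → x⁺ = (-0.9681), jump to mode 2
Mode 2: guard c·x = 1.4020 hit at Δt = 0.4266 (t = 1.4564), x⁻ = (-1.4020) → reset → x⁺ = (-1.9481), jump to mode 3
Mode 3: guard c·x = -0.6335 hit at Δt = 2.1827 (t = 3.6390), x⁻ = (-0.6335) → reset → x⁺ = (-0.9681), jump to mode 2
Mode 2: guard c·x = 1.4020 hit at Δt = 0.4266 (t = 4.0656), x⁻ = (-1.4020) → reset → x⁺ = (-1.9481), jump to mode 3
Mode 3: flow for 1.1366 to horizon, guard not reached → x = (-1.3351)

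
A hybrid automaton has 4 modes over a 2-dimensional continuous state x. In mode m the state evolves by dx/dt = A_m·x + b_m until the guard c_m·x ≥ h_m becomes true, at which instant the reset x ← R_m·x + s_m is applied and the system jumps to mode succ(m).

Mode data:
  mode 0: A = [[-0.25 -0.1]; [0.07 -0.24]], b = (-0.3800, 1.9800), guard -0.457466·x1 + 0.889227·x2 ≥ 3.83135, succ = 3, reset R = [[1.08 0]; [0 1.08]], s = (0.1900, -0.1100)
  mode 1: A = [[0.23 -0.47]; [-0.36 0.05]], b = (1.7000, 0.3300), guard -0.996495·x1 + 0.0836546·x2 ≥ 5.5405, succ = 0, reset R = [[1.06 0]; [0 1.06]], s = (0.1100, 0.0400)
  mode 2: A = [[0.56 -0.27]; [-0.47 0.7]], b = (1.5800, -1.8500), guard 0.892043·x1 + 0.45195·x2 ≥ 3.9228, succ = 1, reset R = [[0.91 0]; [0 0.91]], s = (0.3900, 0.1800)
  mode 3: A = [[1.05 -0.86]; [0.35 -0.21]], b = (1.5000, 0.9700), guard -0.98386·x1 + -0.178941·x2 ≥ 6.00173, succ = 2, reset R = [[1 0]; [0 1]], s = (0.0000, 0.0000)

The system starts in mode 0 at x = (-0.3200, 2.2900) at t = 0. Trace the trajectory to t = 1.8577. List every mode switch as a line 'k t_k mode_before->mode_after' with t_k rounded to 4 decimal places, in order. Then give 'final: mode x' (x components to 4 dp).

1 1.2672 0->3
final: 3 -3.1393 3.6940

Mode 0: guard c·x = 3.8314 hit at Δt = 1.2672 (t = 1.2672), x⁻ = (-0.9856, 3.8016) → reset → x⁺ = (-0.8745, 3.9957), jump to mode 3
Mode 3: flow for 0.5905 to horizon, guard not reached → x = (-3.1393, 3.6940)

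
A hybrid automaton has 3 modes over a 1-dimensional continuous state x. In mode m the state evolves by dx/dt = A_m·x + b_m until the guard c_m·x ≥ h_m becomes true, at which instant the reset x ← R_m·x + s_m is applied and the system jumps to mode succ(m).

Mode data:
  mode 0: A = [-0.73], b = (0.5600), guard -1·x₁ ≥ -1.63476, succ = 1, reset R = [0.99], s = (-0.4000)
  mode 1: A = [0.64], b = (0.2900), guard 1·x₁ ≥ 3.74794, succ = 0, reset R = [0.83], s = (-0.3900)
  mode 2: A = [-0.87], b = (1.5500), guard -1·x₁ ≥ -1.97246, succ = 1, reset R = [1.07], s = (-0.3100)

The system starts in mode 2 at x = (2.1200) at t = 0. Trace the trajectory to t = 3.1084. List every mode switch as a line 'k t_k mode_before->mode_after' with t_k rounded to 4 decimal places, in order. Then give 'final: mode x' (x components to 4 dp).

1 0.6583 2->1
2 1.6314 1->0
3 2.7433 0->1
final: 1 1.6584

Mode 2: guard c·x = -1.9725 hit at Δt = 0.6583 (t = 0.6583), x⁻ = (1.9725) → reset → x⁺ = (1.8005), jump to mode 1
Mode 1: guard c·x = 3.7479 hit at Δt = 0.9731 (t = 1.6314), x⁻ = (3.7479) → reset → x⁺ = (2.7208), jump to mode 0
Mode 0: guard c·x = -1.6348 hit at Δt = 1.1119 (t = 2.7433), x⁻ = (1.6348) → reset → x⁺ = (1.2184), jump to mode 1
Mode 1: flow for 0.3651 to horizon, guard not reached → x = (1.6584)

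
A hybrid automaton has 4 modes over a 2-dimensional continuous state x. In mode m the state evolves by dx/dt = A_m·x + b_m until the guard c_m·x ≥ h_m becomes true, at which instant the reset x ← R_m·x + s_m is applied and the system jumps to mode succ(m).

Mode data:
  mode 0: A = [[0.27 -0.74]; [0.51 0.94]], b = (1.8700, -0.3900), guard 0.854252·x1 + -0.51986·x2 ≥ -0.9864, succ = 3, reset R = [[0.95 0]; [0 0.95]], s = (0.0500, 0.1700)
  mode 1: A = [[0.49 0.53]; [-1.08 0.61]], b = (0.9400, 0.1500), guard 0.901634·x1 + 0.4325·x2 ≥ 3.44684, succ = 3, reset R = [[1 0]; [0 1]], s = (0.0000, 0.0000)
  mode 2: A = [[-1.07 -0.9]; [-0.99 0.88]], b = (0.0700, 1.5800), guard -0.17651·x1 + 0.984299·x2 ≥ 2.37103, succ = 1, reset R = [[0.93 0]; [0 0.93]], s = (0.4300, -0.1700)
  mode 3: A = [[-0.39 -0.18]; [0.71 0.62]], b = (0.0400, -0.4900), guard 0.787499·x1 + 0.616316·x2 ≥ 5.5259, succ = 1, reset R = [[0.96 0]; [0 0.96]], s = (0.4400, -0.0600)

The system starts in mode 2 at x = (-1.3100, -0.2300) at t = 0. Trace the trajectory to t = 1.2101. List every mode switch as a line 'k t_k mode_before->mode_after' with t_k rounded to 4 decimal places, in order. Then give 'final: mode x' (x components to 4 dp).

Mode 2: guard c·x = 2.3710 hit at Δt = 0.7272 (t = 0.7272), x⁻ = (-1.0390, 2.2225) → reset → x⁺ = (-0.5363, 1.8970), jump to mode 1
Mode 1: flow for 0.4829 to horizon, guard not reached → x = (0.4965, 2.6809)

1 0.7272 2->1
final: 1 0.4965 2.6809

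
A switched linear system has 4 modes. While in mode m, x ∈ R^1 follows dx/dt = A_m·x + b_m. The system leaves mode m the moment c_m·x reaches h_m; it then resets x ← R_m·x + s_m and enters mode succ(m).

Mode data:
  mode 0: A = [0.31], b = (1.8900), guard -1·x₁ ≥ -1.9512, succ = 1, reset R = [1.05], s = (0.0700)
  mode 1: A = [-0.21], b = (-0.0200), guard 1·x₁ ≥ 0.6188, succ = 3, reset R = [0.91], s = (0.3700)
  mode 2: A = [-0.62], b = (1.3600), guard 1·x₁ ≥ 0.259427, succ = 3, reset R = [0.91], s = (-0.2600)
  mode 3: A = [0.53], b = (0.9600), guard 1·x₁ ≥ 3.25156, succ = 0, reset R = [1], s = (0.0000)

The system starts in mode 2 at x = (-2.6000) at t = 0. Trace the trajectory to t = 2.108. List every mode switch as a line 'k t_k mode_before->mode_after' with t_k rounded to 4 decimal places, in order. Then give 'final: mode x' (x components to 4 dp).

Mode 2: guard c·x = 0.2594 hit at Δt = 1.4639 (t = 1.4639), x⁻ = (0.2594) → reset → x⁺ = (-0.0239), jump to mode 3
Mode 3: flow for 0.6441 to horizon, guard not reached → x = (0.7033)

1 1.4639 2->3
final: 3 0.7033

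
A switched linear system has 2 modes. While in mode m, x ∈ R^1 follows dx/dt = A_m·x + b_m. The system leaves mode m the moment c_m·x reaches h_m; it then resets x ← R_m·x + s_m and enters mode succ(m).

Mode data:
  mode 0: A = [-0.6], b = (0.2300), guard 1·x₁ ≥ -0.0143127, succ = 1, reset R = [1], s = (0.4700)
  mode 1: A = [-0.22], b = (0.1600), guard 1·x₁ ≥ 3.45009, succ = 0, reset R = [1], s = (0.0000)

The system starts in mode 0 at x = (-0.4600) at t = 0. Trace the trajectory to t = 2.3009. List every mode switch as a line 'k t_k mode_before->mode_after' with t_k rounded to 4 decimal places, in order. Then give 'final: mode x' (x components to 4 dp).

Mode 0: guard c·x = -0.0143 hit at Δt = 1.2530 (t = 1.2530), x⁻ = (-0.0143) → reset → x⁺ = (0.4557), jump to mode 1
Mode 1: flow for 1.0479 to horizon, guard not reached → x = (0.5116)

1 1.2530 0->1
final: 1 0.5116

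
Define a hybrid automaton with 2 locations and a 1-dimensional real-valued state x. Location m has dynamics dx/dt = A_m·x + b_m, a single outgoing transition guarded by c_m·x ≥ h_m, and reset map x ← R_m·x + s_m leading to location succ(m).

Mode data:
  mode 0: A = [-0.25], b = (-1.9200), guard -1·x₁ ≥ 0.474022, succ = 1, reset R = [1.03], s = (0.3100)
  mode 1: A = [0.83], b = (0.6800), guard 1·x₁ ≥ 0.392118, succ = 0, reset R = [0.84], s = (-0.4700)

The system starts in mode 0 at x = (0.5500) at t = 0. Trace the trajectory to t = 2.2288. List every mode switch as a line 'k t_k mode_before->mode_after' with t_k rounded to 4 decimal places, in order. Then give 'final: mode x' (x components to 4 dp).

1 0.5315 0->1
2 1.2983 1->0
3 1.4792 0->1
final: 1 0.3749

Mode 0: guard c·x = 0.4740 hit at Δt = 0.5315 (t = 0.5315), x⁻ = (-0.4740) → reset → x⁺ = (-0.1782), jump to mode 1
Mode 1: guard c·x = 0.3921 hit at Δt = 0.7668 (t = 1.2983), x⁻ = (0.3921) → reset → x⁺ = (-0.1406), jump to mode 0
Mode 0: guard c·x = 0.4740 hit at Δt = 0.1809 (t = 1.4792), x⁻ = (-0.4740) → reset → x⁺ = (-0.1782), jump to mode 1
Mode 1: flow for 0.7496 to horizon, guard not reached → x = (0.3749)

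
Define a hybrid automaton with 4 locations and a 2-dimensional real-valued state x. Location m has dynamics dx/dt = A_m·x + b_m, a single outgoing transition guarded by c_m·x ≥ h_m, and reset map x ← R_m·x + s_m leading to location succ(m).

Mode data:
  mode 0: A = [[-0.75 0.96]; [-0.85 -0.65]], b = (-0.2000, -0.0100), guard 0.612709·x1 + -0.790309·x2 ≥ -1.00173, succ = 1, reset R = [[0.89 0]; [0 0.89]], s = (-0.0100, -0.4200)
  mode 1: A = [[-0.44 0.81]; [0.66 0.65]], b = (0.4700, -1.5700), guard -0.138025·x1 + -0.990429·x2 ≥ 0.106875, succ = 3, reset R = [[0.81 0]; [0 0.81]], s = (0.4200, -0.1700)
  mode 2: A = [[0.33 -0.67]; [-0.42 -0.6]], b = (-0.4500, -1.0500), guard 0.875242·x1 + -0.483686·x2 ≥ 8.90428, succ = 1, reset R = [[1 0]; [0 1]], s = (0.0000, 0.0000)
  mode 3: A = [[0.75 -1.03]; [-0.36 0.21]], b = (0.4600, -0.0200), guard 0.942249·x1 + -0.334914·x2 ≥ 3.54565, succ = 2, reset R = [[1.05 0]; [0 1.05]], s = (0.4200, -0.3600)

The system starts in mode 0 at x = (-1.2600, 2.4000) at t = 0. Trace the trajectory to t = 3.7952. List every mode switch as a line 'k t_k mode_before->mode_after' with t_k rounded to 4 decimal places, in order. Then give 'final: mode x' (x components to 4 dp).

1 0.8141 0->1
2 2.3159 1->3
3 3.1041 3->2
final: 2 5.7202 -2.7394

Mode 0: guard c·x = -1.0017 hit at Δt = 0.8141 (t = 0.8141), x⁻ = (0.3509, 1.5395) → reset → x⁺ = (0.3023, 0.9502), jump to mode 1
Mode 1: guard c·x = 0.1069 hit at Δt = 1.5018 (t = 2.3159), x⁻ = (0.9667, -0.2426) → reset → x⁺ = (1.2030, -0.3665), jump to mode 3
Mode 3: guard c·x = 3.5457 hit at Δt = 0.7882 (t = 3.1041), x⁻ = (3.3724, -1.0989) → reset → x⁺ = (3.9610, -1.5138), jump to mode 2
Mode 2: flow for 0.6911 to horizon, guard not reached → x = (5.7202, -2.7394)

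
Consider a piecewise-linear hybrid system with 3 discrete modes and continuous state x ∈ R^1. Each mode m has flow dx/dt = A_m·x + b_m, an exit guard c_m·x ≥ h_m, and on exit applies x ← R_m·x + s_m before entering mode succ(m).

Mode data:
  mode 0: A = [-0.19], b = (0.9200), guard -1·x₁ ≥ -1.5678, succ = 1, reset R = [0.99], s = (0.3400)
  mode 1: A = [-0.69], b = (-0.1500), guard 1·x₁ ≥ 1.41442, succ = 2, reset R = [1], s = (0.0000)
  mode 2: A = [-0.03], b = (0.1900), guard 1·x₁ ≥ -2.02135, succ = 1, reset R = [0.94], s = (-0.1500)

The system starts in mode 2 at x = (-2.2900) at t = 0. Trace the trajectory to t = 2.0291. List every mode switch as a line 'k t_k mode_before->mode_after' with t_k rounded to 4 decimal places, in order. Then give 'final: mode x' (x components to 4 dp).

1 1.0550 2->1
final: 1 -1.1532

Mode 2: guard c·x = -2.0213 hit at Δt = 1.0550 (t = 1.0550), x⁻ = (-2.0213) → reset → x⁺ = (-2.0501), jump to mode 1
Mode 1: flow for 0.9741 to horizon, guard not reached → x = (-1.1532)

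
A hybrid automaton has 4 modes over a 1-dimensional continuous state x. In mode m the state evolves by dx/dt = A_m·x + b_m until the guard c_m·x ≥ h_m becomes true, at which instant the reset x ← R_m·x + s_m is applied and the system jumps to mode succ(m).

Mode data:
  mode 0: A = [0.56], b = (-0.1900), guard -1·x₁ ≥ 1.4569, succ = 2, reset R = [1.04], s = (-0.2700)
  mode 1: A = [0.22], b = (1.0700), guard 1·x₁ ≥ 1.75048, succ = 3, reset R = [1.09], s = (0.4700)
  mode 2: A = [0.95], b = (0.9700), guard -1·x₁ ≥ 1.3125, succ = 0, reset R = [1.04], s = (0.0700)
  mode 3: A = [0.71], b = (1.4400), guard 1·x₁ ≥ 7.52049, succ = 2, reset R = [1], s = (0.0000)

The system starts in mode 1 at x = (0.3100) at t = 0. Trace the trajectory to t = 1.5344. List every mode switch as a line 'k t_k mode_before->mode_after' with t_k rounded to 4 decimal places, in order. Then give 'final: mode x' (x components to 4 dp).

Mode 1: guard c·x = 1.7505 hit at Δt = 1.1165 (t = 1.1165), x⁻ = (1.7505) → reset → x⁺ = (2.3780), jump to mode 3
Mode 3: flow for 0.4179 to horizon, guard not reached → x = (3.9000)

1 1.1165 1->3
final: 3 3.9000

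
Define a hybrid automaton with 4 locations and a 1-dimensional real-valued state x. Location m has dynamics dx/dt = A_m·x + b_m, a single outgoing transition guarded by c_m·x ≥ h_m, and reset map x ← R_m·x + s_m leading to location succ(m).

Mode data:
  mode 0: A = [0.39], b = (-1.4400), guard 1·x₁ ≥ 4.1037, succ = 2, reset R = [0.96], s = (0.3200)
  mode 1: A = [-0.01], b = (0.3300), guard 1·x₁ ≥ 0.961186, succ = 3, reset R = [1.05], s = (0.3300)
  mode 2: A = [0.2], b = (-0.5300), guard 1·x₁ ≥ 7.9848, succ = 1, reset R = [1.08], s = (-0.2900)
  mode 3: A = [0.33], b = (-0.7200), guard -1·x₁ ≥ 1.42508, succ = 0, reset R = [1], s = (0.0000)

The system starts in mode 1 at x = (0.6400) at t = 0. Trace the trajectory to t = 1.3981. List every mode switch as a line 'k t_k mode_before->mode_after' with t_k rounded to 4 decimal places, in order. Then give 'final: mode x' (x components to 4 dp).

Mode 1: guard c·x = 0.9612 hit at Δt = 0.9975 (t = 0.9975), x⁻ = (0.9612) → reset → x⁺ = (1.3392), jump to mode 3
Mode 3: flow for 0.4006 to horizon, guard not reached → x = (1.2202)

1 0.9975 1->3
final: 3 1.2202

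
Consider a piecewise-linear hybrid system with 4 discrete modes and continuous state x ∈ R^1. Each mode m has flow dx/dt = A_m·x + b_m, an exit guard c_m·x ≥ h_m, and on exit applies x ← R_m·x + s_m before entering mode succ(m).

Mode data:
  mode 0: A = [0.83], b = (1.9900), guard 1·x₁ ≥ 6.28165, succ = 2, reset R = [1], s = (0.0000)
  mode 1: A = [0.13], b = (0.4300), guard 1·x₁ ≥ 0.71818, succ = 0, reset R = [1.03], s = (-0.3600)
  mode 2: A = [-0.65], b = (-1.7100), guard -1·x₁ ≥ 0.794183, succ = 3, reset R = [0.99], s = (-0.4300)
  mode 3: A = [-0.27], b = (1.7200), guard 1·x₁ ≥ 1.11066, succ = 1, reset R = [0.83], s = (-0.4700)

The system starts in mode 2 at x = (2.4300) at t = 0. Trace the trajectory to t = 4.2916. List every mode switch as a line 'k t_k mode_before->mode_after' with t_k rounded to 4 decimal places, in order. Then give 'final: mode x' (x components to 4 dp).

1 1.5594 2->3
2 2.9161 3->1
3 3.4426 1->0
final: 0 3.2214

Mode 2: guard c·x = 0.7942 hit at Δt = 1.5594 (t = 1.5594), x⁻ = (-0.7942) → reset → x⁺ = (-1.2162), jump to mode 3
Mode 3: guard c·x = 1.1107 hit at Δt = 1.3567 (t = 2.9161), x⁻ = (1.1107) → reset → x⁺ = (0.4518), jump to mode 1
Mode 1: guard c·x = 0.7182 hit at Δt = 0.5265 (t = 3.4426), x⁻ = (0.7182) → reset → x⁺ = (0.3797), jump to mode 0
Mode 0: flow for 0.8490 to horizon, guard not reached → x = (3.2214)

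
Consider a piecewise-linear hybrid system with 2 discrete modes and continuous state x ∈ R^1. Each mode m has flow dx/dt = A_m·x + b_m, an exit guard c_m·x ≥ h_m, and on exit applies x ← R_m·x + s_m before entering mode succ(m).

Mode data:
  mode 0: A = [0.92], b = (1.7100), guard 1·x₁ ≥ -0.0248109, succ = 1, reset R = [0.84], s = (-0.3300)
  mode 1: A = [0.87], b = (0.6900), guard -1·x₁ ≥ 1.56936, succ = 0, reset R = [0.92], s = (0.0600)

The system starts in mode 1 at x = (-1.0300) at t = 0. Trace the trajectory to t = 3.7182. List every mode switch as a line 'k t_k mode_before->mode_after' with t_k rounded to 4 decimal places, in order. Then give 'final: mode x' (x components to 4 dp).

Mode 1: guard c·x = 1.5694 hit at Δt = 1.3642 (t = 1.3642), x⁻ = (-1.5694) → reset → x⁺ = (-1.3838), jump to mode 0
Mode 0: guard c·x = -0.0248 hit at Δt = 1.4686 (t = 2.8328), x⁻ = (-0.0248) → reset → x⁺ = (-0.3508), jump to mode 1
Mode 1: flow for 0.8854 to horizon, guard not reached → x = (0.1624)

1 1.3642 1->0
2 2.8328 0->1
final: 1 0.1624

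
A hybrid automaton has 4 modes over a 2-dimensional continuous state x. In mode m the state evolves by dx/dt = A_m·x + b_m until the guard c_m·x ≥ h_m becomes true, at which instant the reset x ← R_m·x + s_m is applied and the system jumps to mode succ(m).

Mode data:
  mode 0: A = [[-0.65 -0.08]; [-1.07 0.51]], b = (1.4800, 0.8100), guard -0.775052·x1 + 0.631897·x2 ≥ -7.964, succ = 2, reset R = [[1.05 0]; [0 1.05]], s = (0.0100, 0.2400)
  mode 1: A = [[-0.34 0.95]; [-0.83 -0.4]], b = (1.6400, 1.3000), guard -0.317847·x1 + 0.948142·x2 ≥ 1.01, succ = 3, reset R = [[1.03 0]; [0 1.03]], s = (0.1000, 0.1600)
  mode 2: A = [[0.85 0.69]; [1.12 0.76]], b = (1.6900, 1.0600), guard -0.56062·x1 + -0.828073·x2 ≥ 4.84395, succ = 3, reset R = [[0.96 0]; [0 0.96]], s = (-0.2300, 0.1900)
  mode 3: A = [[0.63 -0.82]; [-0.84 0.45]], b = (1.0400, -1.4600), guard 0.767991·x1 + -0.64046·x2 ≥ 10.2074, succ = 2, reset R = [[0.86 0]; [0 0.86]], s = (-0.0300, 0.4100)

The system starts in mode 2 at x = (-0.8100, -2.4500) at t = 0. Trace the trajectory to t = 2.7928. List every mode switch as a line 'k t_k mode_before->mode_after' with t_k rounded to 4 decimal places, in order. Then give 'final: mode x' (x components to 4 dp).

Mode 2: guard c·x = 4.8440 hit at Δt = 0.7138 (t = 0.7138), x⁻ = (-1.9984, -4.4967) → reset → x⁺ = (-2.1484, -4.1269), jump to mode 3
Mode 3: guard c·x = 10.2074 hit at Δt = 1.1454 (t = 1.8592), x⁻ = (5.2672, -9.6216) → reset → x⁺ = (4.4998, -7.8646), jump to mode 2
Mode 2: flow for 0.9336 to horizon, guard not reached → x = (4.7085, -7.5976)

1 0.7138 2->3
2 1.8592 3->2
final: 2 4.7085 -7.5976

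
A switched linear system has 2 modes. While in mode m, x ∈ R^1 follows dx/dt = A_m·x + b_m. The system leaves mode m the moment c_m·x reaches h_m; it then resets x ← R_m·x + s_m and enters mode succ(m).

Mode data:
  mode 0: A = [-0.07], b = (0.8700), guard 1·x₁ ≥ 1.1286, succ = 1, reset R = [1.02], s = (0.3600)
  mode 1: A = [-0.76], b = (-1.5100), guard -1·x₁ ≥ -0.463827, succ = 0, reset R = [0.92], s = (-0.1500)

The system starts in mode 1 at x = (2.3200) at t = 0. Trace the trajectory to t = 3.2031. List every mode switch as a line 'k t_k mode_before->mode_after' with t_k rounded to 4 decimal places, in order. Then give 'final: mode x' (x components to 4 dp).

Mode 1: guard c·x = -0.4638 hit at Δt = 0.7419 (t = 0.7419), x⁻ = (0.4638) → reset → x⁺ = (0.2767), jump to mode 0
Mode 0: guard c·x = 1.1286 hit at Δt = 1.0383 (t = 1.7802), x⁻ = (1.1286) → reset → x⁺ = (1.5112), jump to mode 1
Mode 1: guard c·x = -0.4638 hit at Δt = 0.4682 (t = 2.2484), x⁻ = (0.4638) → reset → x⁺ = (0.2767), jump to mode 0
Mode 0: flow for 0.9547 to horizon, guard not reached → x = (1.0623)

1 0.7419 1->0
2 1.7802 0->1
3 2.2484 1->0
final: 0 1.0623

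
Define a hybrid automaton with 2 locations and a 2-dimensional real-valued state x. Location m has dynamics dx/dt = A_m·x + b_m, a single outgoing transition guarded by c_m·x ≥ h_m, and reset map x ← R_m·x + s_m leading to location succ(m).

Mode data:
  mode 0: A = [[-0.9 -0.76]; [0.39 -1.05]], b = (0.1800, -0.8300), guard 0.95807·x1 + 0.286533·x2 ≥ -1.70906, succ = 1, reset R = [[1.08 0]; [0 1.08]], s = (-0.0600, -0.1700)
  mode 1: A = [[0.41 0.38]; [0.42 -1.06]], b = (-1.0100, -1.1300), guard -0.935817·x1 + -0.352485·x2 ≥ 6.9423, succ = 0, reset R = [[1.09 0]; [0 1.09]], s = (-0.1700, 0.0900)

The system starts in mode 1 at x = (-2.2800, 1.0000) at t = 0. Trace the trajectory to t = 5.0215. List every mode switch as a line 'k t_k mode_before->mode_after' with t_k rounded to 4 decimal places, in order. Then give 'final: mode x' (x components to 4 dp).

1 1.4702 1->0
2 2.6457 0->1
3 4.1590 1->0
final: 0 -1.9442 -2.4553

Mode 1: guard c·x = 6.9423 hit at Δt = 1.4702 (t = 1.4702), x⁻ = (-6.6324, -2.0870) → reset → x⁺ = (-7.3993, -2.1848), jump to mode 0
Mode 0: guard c·x = -1.7091 hit at Δt = 1.1755 (t = 2.6457), x⁻ = (-1.1798, -2.0196) → reset → x⁺ = (-1.3342, -2.3512), jump to mode 1
Mode 1: guard c·x = 6.9423 hit at Δt = 1.5133 (t = 4.1590), x⁻ = (-6.4126, -2.6705) → reset → x⁺ = (-7.1597, -2.8208), jump to mode 0
Mode 0: flow for 0.8625 to horizon, guard not reached → x = (-1.9442, -2.4553)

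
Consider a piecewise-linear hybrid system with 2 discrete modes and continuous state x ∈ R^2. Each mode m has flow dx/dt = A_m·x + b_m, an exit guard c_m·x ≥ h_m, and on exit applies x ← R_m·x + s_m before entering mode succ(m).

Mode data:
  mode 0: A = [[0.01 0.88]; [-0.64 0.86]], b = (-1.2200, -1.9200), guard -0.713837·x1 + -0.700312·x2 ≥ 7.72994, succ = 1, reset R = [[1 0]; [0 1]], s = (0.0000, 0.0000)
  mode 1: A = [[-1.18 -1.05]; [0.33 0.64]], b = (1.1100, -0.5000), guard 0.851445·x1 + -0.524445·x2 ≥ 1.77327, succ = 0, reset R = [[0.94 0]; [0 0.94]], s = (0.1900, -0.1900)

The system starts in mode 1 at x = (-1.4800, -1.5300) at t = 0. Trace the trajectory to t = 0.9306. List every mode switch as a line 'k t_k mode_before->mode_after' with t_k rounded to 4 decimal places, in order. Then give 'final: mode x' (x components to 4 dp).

Mode 1: guard c·x = 1.7733 hit at Δt = 0.5275 (t = 0.5275), x⁻ = (0.5064, -2.5590) → reset → x⁺ = (0.6660, -2.5955), jump to mode 0
Mode 0: flow for 0.4031 to horizon, guard not reached → x = (-1.0894, -4.5644)

1 0.5275 1->0
final: 0 -1.0894 -4.5644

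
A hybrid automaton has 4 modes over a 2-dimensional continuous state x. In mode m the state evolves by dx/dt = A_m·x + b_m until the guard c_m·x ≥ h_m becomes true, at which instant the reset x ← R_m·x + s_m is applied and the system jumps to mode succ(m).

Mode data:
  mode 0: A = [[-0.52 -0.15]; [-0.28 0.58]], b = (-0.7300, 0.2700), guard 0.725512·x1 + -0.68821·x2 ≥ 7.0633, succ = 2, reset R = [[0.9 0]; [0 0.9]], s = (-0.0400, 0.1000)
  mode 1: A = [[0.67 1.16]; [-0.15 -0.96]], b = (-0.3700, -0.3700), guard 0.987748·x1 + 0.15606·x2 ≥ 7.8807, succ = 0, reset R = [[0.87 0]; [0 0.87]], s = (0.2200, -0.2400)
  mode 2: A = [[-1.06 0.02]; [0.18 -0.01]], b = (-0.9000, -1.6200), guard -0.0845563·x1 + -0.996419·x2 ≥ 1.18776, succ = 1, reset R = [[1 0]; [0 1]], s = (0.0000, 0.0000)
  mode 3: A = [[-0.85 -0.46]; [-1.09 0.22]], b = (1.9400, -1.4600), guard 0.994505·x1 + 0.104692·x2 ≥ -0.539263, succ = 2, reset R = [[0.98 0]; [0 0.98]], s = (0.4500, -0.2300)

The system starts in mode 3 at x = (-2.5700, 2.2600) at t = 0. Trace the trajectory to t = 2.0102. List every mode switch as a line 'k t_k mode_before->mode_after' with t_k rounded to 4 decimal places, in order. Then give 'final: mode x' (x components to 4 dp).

1 0.8445 3->2
final: 2 -0.6959 0.6833

Mode 3: guard c·x = -0.5393 hit at Δt = 0.8445 (t = 0.8445), x⁻ = (-0.8582, 3.0012) → reset → x⁺ = (-0.3910, 2.7112), jump to mode 2
Mode 2: flow for 1.1657 to horizon, guard not reached → x = (-0.6959, 0.6833)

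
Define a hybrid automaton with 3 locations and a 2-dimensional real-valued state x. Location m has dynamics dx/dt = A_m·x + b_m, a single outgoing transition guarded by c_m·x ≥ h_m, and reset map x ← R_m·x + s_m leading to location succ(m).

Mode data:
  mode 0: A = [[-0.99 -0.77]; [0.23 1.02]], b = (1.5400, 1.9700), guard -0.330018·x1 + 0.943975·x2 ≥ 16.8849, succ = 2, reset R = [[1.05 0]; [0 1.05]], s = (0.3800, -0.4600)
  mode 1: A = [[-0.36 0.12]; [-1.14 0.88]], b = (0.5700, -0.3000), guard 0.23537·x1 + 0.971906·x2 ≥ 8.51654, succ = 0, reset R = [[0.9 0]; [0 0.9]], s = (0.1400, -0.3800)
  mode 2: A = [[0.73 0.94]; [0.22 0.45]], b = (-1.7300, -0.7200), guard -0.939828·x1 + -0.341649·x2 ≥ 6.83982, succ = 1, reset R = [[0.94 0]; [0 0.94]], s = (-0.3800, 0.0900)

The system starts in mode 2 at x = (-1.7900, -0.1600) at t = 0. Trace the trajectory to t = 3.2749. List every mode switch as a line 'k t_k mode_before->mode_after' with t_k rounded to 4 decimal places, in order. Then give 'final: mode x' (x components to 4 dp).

Mode 2: guard c·x = 6.8398 hit at Δt = 0.8942 (t = 0.8942), x⁻ = (-6.5812, -1.9161) → reset → x⁺ = (-6.5663, -1.7111), jump to mode 1
Mode 1: guard c·x = 8.5165 hit at Δt = 1.4143 (t = 2.3085), x⁻ = (-2.8233, 9.4465) → reset → x⁺ = (-2.4010, 8.1218), jump to mode 0
Mode 0: guard c·x = 16.8849 hit at Δt = 0.6114 (t = 2.9199), x⁻ = (-4.9006, 16.1737) → reset → x⁺ = (-4.7657, 16.5224), jump to mode 2
Mode 2: flow for 0.3550 to horizon, guard not reached → x = (-0.1764, 18.8789)

1 0.8942 2->1
2 2.3085 1->0
3 2.9199 0->2
final: 2 -0.1764 18.8789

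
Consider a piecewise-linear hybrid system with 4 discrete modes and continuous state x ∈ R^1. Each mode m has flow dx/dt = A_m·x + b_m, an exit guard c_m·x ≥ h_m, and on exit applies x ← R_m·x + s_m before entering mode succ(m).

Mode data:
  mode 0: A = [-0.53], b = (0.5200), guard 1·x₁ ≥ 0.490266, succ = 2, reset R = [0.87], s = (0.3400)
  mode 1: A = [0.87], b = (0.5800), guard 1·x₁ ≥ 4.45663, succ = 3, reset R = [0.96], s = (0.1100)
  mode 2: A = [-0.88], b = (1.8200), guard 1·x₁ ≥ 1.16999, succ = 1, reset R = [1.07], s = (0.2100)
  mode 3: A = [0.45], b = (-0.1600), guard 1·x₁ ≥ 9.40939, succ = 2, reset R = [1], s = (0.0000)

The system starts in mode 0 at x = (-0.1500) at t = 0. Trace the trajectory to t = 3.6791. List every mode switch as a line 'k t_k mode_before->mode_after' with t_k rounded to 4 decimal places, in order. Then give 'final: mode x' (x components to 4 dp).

Mode 0: guard c·x = 0.4903 hit at Δt = 1.5751 (t = 1.5751), x⁻ = (0.4903) → reset → x⁺ = (0.7665), jump to mode 2
Mode 2: guard c·x = 1.1700 hit at Δt = 0.4216 (t = 1.9967), x⁻ = (1.1700) → reset → x⁺ = (1.4619), jump to mode 1
Mode 1: guard c·x = 4.4566 hit at Δt = 1.0096 (t = 3.0063), x⁻ = (4.4566) → reset → x⁺ = (4.3884), jump to mode 3
Mode 3: flow for 0.6728 to horizon, guard not reached → x = (5.8143)

1 1.5751 0->2
2 1.9967 2->1
3 3.0063 1->3
final: 3 5.8143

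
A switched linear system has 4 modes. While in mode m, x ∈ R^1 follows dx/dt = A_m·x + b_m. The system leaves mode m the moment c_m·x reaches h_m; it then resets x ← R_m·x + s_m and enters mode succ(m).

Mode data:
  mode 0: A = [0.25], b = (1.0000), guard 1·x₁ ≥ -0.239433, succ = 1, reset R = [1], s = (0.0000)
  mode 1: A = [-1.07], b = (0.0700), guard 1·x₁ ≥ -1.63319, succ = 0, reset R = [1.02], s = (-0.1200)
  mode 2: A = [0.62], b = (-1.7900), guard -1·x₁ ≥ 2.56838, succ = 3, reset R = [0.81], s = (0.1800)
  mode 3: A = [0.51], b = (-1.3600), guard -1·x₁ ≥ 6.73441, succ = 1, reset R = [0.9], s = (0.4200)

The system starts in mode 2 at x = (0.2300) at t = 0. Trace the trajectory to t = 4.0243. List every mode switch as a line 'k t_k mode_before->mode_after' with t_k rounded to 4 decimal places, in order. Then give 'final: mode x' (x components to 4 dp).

1 1.1603 2->3
2 2.5759 3->1
3 3.7084 1->0
final: 0 -1.6039

Mode 2: guard c·x = 2.5684 hit at Δt = 1.1603 (t = 1.1603), x⁻ = (-2.5684) → reset → x⁺ = (-1.9004), jump to mode 3
Mode 3: guard c·x = 6.7344 hit at Δt = 1.4156 (t = 2.5759), x⁻ = (-6.7344) → reset → x⁺ = (-5.6410), jump to mode 1
Mode 1: guard c·x = -1.6332 hit at Δt = 1.1325 (t = 3.7084), x⁻ = (-1.6332) → reset → x⁺ = (-1.7859), jump to mode 0
Mode 0: flow for 0.3159 to horizon, guard not reached → x = (-1.6039)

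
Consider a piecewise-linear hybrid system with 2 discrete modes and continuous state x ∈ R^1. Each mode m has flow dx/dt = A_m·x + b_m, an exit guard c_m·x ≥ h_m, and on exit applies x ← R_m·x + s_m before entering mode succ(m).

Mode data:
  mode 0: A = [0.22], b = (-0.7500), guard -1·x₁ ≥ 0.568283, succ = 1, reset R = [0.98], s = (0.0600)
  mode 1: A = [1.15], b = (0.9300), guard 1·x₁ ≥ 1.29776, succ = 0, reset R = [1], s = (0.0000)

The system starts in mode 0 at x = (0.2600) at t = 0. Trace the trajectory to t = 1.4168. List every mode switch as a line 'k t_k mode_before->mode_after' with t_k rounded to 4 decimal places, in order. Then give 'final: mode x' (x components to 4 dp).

Mode 0: guard c·x = 0.5683 hit at Δt = 1.0614 (t = 1.0614), x⁻ = (-0.5683) → reset → x⁺ = (-0.4969), jump to mode 1
Mode 1: flow for 0.3554 to horizon, guard not reached → x = (-0.3395)

1 1.0614 0->1
final: 1 -0.3395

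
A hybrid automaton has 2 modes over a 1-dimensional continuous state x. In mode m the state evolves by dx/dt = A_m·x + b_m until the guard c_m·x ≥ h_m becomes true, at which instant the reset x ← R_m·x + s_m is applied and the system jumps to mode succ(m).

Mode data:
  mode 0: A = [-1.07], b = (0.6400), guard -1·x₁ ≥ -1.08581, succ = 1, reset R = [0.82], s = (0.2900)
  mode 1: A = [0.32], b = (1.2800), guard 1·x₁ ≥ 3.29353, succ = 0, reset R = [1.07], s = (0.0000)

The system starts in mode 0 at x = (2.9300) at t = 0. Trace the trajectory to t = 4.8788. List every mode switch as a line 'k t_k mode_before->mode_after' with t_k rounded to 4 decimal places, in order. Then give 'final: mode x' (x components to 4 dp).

Mode 0: guard c·x = -1.0858 hit at Δt = 1.4624 (t = 1.4624), x⁻ = (1.0858) → reset → x⁺ = (1.1804), jump to mode 1
Mode 1: guard c·x = 3.2935 hit at Δt = 1.0691 (t = 2.5315), x⁻ = (3.2935) → reset → x⁺ = (3.5241), jump to mode 0
Mode 0: guard c·x = -1.0858 hit at Δt = 1.6745 (t = 4.2060), x⁻ = (1.0858) → reset → x⁺ = (1.1804), jump to mode 1
Mode 1: flow for 0.6728 to horizon, guard not reached → x = (2.4248)

1 1.4624 0->1
2 2.5315 1->0
3 4.2060 0->1
final: 1 2.4248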